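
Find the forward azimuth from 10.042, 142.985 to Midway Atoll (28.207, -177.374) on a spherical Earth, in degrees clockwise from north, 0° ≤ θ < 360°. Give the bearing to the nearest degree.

Δλ = -177.374 − 142.985 = -320.359°; wrapped into (−180°, 180°]: 39.641°.
θ = atan2( sin Δλ · cos φ₂ , cos φ₁ · sin φ₂ − sin φ₁ · cos φ₂ · cos Δλ )
  = atan2(0.56221, 0.34709) = 58.310° → normalised to [0°, 360°): 58.310°.

58°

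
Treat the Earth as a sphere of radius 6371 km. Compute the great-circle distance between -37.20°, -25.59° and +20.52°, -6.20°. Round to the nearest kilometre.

6732 km

Δλ = -6.20 − -25.59 = 19.39°.
Δφ = 20.52 − -37.20 = 57.72°.
a = sin²(Δφ/2) + cos φ₁ · cos φ₂ · sin²(Δλ/2) = 0.254127.
c = 2·atan2(√a, √(1−a)) = 1.05670 rad → d = 6371·c ≈ 6732.26 km.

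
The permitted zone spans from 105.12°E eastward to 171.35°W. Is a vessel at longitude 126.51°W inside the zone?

Band width going east from +105.12° to -171.35°: ((-171.35 − 105.12) mod 360) = 83.53°.
Offset of -126.51° east of the west edge: ((-126.51 − 105.12) mod 360) = 128.37°.
128.37° > 83.53° ⇒ outside.

No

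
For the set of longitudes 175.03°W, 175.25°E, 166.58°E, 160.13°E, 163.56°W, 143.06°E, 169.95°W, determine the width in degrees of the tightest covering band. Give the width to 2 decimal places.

Sort the longitudes: -175.03°, -169.95°, -163.56°, +143.06°, +160.13°, +166.58°, +175.25°.
Eastward gaps between consecutive values (wrapping around): 5.08°, 6.39°, 306.62°, 17.07°, 6.45°, 8.67°, 9.72°.
Largest gap = 306.62° ⇒ minimal covering band is its complement: 360° − 306.62° = 53.38°.
Band runs from +143.06° eastward to -163.56°, crossing the antimeridian.

53.38°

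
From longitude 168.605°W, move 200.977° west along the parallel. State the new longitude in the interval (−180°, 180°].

9.582°W

Start at -168.605°; shift −200.977° → -369.582°.
-369.582° lies outside (−180°, 180°]; add 360° → -9.582°.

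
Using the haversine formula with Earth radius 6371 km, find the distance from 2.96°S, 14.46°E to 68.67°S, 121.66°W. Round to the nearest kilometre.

Δλ = -121.66 − 14.46 = -136.12°.
Δφ = -68.67 − -2.96 = -65.71°.
a = sin²(Δφ/2) + cos φ₁ · cos φ₂ · sin²(Δλ/2) = 0.606865.
c = 2·atan2(√a, √(1−a)) = 1.78619 rad → d = 6371·c ≈ 11379.80 km.

11380 km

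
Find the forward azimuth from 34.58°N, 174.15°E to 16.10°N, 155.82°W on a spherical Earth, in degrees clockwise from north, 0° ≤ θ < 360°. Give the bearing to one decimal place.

116.9°

Δλ = -155.82 − 174.15 = -329.97°; wrapped into (−180°, 180°]: 30.03°.
θ = atan2( sin Δλ · cos φ₂ , cos φ₁ · sin φ₂ − sin φ₁ · cos φ₂ · cos Δλ )
  = atan2(0.48083, -0.24377) = 116.885° → normalised to [0°, 360°): 116.885°.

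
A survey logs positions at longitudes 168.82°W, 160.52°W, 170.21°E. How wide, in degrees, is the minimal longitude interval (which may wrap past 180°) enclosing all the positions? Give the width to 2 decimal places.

29.27°

Sort the longitudes: -168.82°, -160.52°, +170.21°.
Eastward gaps between consecutive values (wrapping around): 8.30°, 330.73°, 20.97°.
Largest gap = 330.73° ⇒ minimal covering band is its complement: 360° − 330.73° = 29.27°.
Band runs from +170.21° eastward to -160.52°, crossing the antimeridian.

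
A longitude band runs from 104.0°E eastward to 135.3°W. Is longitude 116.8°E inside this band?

Yes

Band width going east from +104.0° to -135.3°: ((-135.3 − 104.0) mod 360) = 120.7°.
Offset of +116.8° east of the west edge: ((116.8 − 104.0) mod 360) = 12.8°.
12.8° ≤ 120.7° ⇒ inside.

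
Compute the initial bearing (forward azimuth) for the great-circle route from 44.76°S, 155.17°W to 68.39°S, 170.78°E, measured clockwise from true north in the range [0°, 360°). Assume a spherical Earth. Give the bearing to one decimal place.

Δλ = 170.78 − -155.17 = 325.95°; wrapped into (−180°, 180°]: -34.05°.
θ = atan2( sin Δλ · cos φ₂ , cos φ₁ · sin φ₂ − sin φ₁ · cos φ₂ · cos Δλ )
  = atan2(-0.20621, -0.44529) = -155.152° → normalised to [0°, 360°): 204.848°.

204.8°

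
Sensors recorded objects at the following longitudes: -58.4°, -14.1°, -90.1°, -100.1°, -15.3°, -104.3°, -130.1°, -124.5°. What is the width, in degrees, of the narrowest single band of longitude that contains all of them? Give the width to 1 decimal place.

116.0°

Sort the longitudes: -130.1°, -124.5°, -104.3°, -100.1°, -90.1°, -58.4°, -15.3°, -14.1°.
Eastward gaps between consecutive values (wrapping around): 5.6°, 20.2°, 4.2°, 10.0°, 31.7°, 43.1°, 1.2°, 244.0°.
Largest gap = 244.0° ⇒ minimal covering band is its complement: 360° − 244.0° = 116.0°.
Band runs from -130.1° eastward to -14.1°.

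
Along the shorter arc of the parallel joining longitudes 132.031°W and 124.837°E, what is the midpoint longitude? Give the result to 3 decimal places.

176.403°E

Signed shortest Δλ from -132.031° to +124.837° is -103.132°.
Midpoint longitude = -132.031° + (-103.132°)/2 = -132.031° − 51.566° = -183.597°.
Normalise into (−180°, 180°]: +176.403°.
(The naïve average (-132.031 + +124.837)/2 = -3.597° is on the wrong side of the globe.)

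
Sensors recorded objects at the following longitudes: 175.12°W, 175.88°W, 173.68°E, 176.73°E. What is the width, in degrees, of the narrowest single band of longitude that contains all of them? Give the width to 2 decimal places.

Sort the longitudes: -175.88°, -175.12°, +173.68°, +176.73°.
Eastward gaps between consecutive values (wrapping around): 0.76°, 348.80°, 3.05°, 7.39°.
Largest gap = 348.80° ⇒ minimal covering band is its complement: 360° − 348.80° = 11.20°.
Band runs from +173.68° eastward to -175.12°, crossing the antimeridian.

11.20°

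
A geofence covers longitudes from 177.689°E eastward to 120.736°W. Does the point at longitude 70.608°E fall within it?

No

Band width going east from +177.689° to -120.736°: ((-120.736 − 177.689) mod 360) = 61.575°.
Offset of +70.608° east of the west edge: ((70.608 − 177.689) mod 360) = 252.919°.
252.919° > 61.575° ⇒ outside.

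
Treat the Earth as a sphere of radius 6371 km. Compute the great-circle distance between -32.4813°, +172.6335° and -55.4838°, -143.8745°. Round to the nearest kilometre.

Δλ = -143.8745 − 172.6335 = -316.5080°; wrapped into (−180°, 180°]: 43.4920°.
Δφ = -55.4838 − -32.4813 = -23.0025°.
a = sin²(Δφ/2) + cos φ₁ · cos φ₂ · sin²(Δλ/2) = 0.105368.
c = 2·atan2(√a, √(1−a)) = 0.66119 rad → d = 6371·c ≈ 4212.43 km.

4212 km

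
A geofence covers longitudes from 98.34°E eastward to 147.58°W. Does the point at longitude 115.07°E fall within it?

Yes

Band width going east from +98.34° to -147.58°: ((-147.58 − 98.34) mod 360) = 114.08°.
Offset of +115.07° east of the west edge: ((115.07 − 98.34) mod 360) = 16.73°.
16.73° ≤ 114.08° ⇒ inside.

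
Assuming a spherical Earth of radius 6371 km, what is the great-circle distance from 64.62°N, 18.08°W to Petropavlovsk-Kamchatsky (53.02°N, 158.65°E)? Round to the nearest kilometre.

6931 km

Δλ = 158.65 − -18.08 = 176.73°.
Δφ = 53.02 − 64.62 = -11.60°.
a = sin²(Δφ/2) + cos φ₁ · cos φ₂ · sin²(Δλ/2) = 0.267833.
c = 2·atan2(√a, √(1−a)) = 1.08791 rad → d = 6371·c ≈ 6931.10 km.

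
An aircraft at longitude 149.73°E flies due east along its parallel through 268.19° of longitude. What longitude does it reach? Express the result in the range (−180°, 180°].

57.92°E

Start at +149.73°; shift +268.19° → +417.92°.
+417.92° lies outside (−180°, 180°]; subtract 360° → +57.92°.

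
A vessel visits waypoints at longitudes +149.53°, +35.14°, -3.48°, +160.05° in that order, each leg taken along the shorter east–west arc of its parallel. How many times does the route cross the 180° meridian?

0

Leg 1: +149.53° → +35.14°, shortest Δλ = -114.39° (west) — does not cross 180°.
Leg 2: +35.14° → -3.48°, shortest Δλ = -38.62° (west) — does not cross 180°.
Leg 3: -3.48° → +160.05°, shortest Δλ = 163.53° (east) — does not cross 180°.
Total crossings: 0.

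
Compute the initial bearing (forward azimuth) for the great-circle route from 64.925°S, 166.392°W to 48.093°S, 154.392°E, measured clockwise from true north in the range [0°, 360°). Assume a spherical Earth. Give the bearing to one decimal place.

290.0°

Δλ = 154.392 − -166.392 = 320.784°; wrapped into (−180°, 180°]: -39.216°.
θ = atan2( sin Δλ · cos φ₂ , cos φ₁ · sin φ₂ − sin φ₁ · cos φ₂ · cos Δλ )
  = atan2(-0.42229, 0.15331) = -70.047° → normalised to [0°, 360°): 289.953°.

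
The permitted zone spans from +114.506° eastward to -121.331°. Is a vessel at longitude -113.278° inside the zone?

Band width going east from +114.506° to -121.331°: ((-121.331 − 114.506) mod 360) = 124.163°.
Offset of -113.278° east of the west edge: ((-113.278 − 114.506) mod 360) = 132.216°.
132.216° > 124.163° ⇒ outside.

No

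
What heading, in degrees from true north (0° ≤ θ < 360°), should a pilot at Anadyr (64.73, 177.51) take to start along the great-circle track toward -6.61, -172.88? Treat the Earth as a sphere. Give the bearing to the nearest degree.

170°

Δλ = -172.88 − 177.51 = -350.39°; wrapped into (−180°, 180°]: 9.61°.
θ = atan2( sin Δλ · cos φ₂ , cos φ₁ · sin φ₂ − sin φ₁ · cos φ₂ · cos Δλ )
  = atan2(0.16583, -0.93483) = 169.941° → normalised to [0°, 360°): 169.941°.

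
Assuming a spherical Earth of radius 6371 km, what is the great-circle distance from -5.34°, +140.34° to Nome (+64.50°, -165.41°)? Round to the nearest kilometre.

Δλ = -165.41 − 140.34 = -305.75°; wrapped into (−180°, 180°]: 54.25°.
Δφ = 64.50 − -5.34 = 69.84°.
a = sin²(Δφ/2) + cos φ₁ · cos φ₂ · sin²(Δλ/2) = 0.416783.
c = 2·atan2(√a, √(1−a)) = 1.40358 rad → d = 6371·c ≈ 8942.23 km.

8942 km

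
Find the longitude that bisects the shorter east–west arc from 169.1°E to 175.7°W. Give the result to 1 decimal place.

Signed shortest Δλ from +169.1° to -175.7° is +15.2°.
Midpoint longitude = +169.1° + (+15.2°)/2 = +169.1° + 7.6° = +176.7°.
(The naïve average (+169.1 + -175.7)/2 = -3.3° is on the wrong side of the globe.)

176.7°E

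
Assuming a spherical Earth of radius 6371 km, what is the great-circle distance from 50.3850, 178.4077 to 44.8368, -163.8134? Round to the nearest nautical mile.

790 nmi

Δλ = -163.8134 − 178.4077 = -342.2211°; wrapped into (−180°, 180°]: 17.7789°.
Δφ = 44.8368 − 50.3850 = -5.5482°.
a = sin²(Δφ/2) + cos φ₁ · cos φ₂ · sin²(Δλ/2) = 0.013139.
c = 2·atan2(√a, √(1−a)) = 0.22976 rad → d = 6371·c ≈ 1463.79 km ≈ 790.39 nmi.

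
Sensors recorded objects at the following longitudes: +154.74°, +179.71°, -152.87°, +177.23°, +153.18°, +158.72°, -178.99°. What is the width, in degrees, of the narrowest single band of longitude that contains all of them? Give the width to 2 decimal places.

Sort the longitudes: -178.99°, -152.87°, +153.18°, +154.74°, +158.72°, +177.23°, +179.71°.
Eastward gaps between consecutive values (wrapping around): 26.12°, 306.05°, 1.56°, 3.98°, 18.51°, 2.48°, 1.30°.
Largest gap = 306.05° ⇒ minimal covering band is its complement: 360° − 306.05° = 53.95°.
Band runs from +153.18° eastward to -152.87°, crossing the antimeridian.

53.95°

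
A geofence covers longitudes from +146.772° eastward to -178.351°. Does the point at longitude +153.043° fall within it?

Yes

Band width going east from +146.772° to -178.351°: ((-178.351 − 146.772) mod 360) = 34.877°.
Offset of +153.043° east of the west edge: ((153.043 − 146.772) mod 360) = 6.271°.
6.271° ≤ 34.877° ⇒ inside.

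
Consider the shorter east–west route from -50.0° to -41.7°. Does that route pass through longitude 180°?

Signed shortest Δλ = ((-41.7 − -50.0 + 180) mod 360) − 180 = 8.3°.
Going east by 8.3° from -50.0° reaches -41.7° without touching 180°.

No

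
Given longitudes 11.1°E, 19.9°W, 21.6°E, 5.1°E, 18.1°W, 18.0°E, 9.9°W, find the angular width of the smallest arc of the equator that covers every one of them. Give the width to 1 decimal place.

41.5°

Sort the longitudes: -19.9°, -18.1°, -9.9°, +5.1°, +11.1°, +18.0°, +21.6°.
Eastward gaps between consecutive values (wrapping around): 1.8°, 8.2°, 15.0°, 6.0°, 6.9°, 3.6°, 318.5°.
Largest gap = 318.5° ⇒ minimal covering band is its complement: 360° − 318.5° = 41.5°.
Band runs from -19.9° eastward to +21.6°.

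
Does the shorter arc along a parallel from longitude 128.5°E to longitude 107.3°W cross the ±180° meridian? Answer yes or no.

Yes

Naïve |-107.3 − 128.5| = 235.8° > 180°, so the shorter arc goes the other way round — across 180°.
Signed shortest Δλ = ((-107.3 − 128.5 + 180) mod 360) − 180 = 124.2°.
Going east by 124.2° from +128.5° passes through 180° before reaching -107.3°.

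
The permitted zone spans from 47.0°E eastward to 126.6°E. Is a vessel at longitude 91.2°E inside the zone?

Band width going east from +47.0° to +126.6°: ((126.6 − 47.0) mod 360) = 79.6°.
Offset of +91.2° east of the west edge: ((91.2 − 47.0) mod 360) = 44.2°.
44.2° ≤ 79.6° ⇒ inside.

Yes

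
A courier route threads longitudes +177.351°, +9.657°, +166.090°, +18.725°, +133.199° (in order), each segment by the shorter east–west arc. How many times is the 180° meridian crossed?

0

Leg 1: +177.351° → +9.657°, shortest Δλ = -167.694° (west) — does not cross 180°.
Leg 2: +9.657° → +166.090°, shortest Δλ = 156.433° (east) — does not cross 180°.
Leg 3: +166.090° → +18.725°, shortest Δλ = -147.365° (west) — does not cross 180°.
Leg 4: +18.725° → +133.199°, shortest Δλ = 114.474° (east) — does not cross 180°.
Total crossings: 0.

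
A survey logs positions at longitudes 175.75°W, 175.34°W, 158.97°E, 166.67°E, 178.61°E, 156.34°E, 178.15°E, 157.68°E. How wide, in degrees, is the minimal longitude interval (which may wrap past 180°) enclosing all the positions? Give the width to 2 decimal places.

Sort the longitudes: -175.75°, -175.34°, +156.34°, +157.68°, +158.97°, +166.67°, +178.15°, +178.61°.
Eastward gaps between consecutive values (wrapping around): 0.41°, 331.68°, 1.34°, 1.29°, 7.70°, 11.48°, 0.46°, 5.64°.
Largest gap = 331.68° ⇒ minimal covering band is its complement: 360° − 331.68° = 28.32°.
Band runs from +156.34° eastward to -175.34°, crossing the antimeridian.

28.32°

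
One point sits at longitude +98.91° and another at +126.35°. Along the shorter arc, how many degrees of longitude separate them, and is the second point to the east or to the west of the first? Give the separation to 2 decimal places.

27.44° east

Raw difference: 126.35 − 98.91 = 27.44°.
Normalise into (−180°, 180°]: 27.44° stays 27.44°.
Positive ⇒ the second point lies to the east; separation 27.44°.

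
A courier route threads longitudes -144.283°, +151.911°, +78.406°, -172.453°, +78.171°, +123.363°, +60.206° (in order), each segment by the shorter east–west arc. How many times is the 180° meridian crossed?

Leg 1: -144.283° → +151.911°, shortest Δλ = -63.806° (west) — crosses 180°.
Leg 2: +151.911° → +78.406°, shortest Δλ = -73.505° (west) — does not cross 180°.
Leg 3: +78.406° → -172.453°, shortest Δλ = 109.141° (east) — crosses 180°.
Leg 4: -172.453° → +78.171°, shortest Δλ = -109.376° (west) — crosses 180°.
Leg 5: +78.171° → +123.363°, shortest Δλ = 45.192° (east) — does not cross 180°.
Leg 6: +123.363° → +60.206°, shortest Δλ = -63.157° (west) — does not cross 180°.
Total crossings: 3.

3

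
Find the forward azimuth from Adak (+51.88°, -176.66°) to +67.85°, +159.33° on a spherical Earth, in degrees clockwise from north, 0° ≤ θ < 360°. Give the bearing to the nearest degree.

Δλ = 159.33 − -176.66 = 335.99°; wrapped into (−180°, 180°]: -24.01°.
θ = atan2( sin Δλ · cos φ₂ , cos φ₁ · sin φ₂ − sin φ₁ · cos φ₂ · cos Δλ )
  = atan2(-0.15341, 0.30080) = -27.022° → normalised to [0°, 360°): 332.978°.

333°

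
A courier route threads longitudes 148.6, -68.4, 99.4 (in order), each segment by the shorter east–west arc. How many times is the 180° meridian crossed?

Leg 1: +148.6° → -68.4°, shortest Δλ = 143.0° (east) — crosses 180°.
Leg 2: -68.4° → +99.4°, shortest Δλ = 167.8° (east) — does not cross 180°.
Total crossings: 1.

1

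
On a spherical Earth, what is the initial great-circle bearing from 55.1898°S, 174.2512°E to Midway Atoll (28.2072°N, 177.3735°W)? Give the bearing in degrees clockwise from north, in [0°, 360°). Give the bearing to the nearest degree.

Δλ = -177.3735 − 174.2512 = -351.6247°; wrapped into (−180°, 180°]: 8.3753°.
θ = atan2( sin Δλ · cos φ₂ , cos φ₁ · sin φ₂ − sin φ₁ · cos φ₂ · cos Δλ )
  = atan2(0.12836, 0.98565) = 7.420° → normalised to [0°, 360°): 7.420°.

7°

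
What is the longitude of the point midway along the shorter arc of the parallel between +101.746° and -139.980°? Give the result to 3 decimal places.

Signed shortest Δλ from +101.746° to -139.980° is +118.274°.
Midpoint longitude = +101.746° + (+118.274°)/2 = +101.746° + 59.137° = +160.883°.
(The naïve average (+101.746 + -139.980)/2 = -19.117° is on the wrong side of the globe.)

+160.883°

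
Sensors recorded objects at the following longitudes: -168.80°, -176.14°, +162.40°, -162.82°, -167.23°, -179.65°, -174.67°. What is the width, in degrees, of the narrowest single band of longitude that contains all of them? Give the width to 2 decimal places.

34.78°

Sort the longitudes: -179.65°, -176.14°, -174.67°, -168.80°, -167.23°, -162.82°, +162.40°.
Eastward gaps between consecutive values (wrapping around): 3.51°, 1.47°, 5.87°, 1.57°, 4.41°, 325.22°, 17.95°.
Largest gap = 325.22° ⇒ minimal covering band is its complement: 360° − 325.22° = 34.78°.
Band runs from +162.40° eastward to -162.82°, crossing the antimeridian.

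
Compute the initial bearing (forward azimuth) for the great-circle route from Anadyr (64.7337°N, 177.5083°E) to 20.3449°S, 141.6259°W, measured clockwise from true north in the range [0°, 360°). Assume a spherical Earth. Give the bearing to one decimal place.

Δλ = -141.6259 − 177.5083 = -319.1342°; wrapped into (−180°, 180°]: 40.8658°.
θ = atan2( sin Δλ · cos φ₂ , cos φ₁ · sin φ₂ − sin φ₁ · cos φ₂ · cos Δλ )
  = atan2(0.61347, -0.78963) = 142.156° → normalised to [0°, 360°): 142.156°.

142.2°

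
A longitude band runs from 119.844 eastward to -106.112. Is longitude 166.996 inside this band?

Yes

Band width going east from +119.844° to -106.112°: ((-106.112 − 119.844) mod 360) = 134.044°.
Offset of +166.996° east of the west edge: ((166.996 − 119.844) mod 360) = 47.152°.
47.152° ≤ 134.044° ⇒ inside.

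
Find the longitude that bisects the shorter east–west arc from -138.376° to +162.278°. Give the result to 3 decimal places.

-168.049°

Signed shortest Δλ from -138.376° to +162.278° is -59.346°.
Midpoint longitude = -138.376° + (-59.346°)/2 = -138.376° − 29.673° = -168.049°.
(The naïve average (-138.376 + +162.278)/2 = 11.951° is on the wrong side of the globe.)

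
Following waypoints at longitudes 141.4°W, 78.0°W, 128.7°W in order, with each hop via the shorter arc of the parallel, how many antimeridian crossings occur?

Leg 1: -141.4° → -78.0°, shortest Δλ = 63.4° (east) — does not cross 180°.
Leg 2: -78.0° → -128.7°, shortest Δλ = -50.7° (west) — does not cross 180°.
Total crossings: 0.

0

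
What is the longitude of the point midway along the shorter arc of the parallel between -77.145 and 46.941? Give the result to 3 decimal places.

Signed shortest Δλ from -77.145° to +46.941° is +124.086°.
Midpoint longitude = -77.145° + (+124.086°)/2 = -77.145° + 62.043° = -15.102°.

-15.102°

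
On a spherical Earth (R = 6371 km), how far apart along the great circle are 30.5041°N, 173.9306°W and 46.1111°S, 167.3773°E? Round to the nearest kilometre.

Δλ = 167.3773 − -173.9306 = 341.3079°; wrapped into (−180°, 180°]: -18.6921°.
Δφ = -46.1111 − 30.5041 = -76.6152°.
a = sin²(Δφ/2) + cos φ₁ · cos φ₂ · sin²(Δλ/2) = 0.400008.
c = 2·atan2(√a, √(1−a)) = 1.36945 rad → d = 6371·c ≈ 8724.79 km.

8725 km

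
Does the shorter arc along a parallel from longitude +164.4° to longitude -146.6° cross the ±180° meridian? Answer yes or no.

Yes

Naïve |-146.6 − 164.4| = 311.0° > 180°, so the shorter arc goes the other way round — across 180°.
Signed shortest Δλ = ((-146.6 − 164.4 + 180) mod 360) − 180 = 49.0°.
Going east by 49.0° from +164.4° passes through 180° before reaching -146.6°.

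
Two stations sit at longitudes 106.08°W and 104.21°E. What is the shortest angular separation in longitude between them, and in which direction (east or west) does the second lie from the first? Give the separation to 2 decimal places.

149.71° west

Raw difference: 104.21 − -106.08 = 210.29°.
Normalise into (−180°, 180°]: 210.29° − 360° = -149.71°.
Negative ⇒ the second point lies to the west; separation 149.71°.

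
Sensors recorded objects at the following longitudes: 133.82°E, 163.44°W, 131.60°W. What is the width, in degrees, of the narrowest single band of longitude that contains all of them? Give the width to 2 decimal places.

94.58°

Sort the longitudes: -163.44°, -131.60°, +133.82°.
Eastward gaps between consecutive values (wrapping around): 31.84°, 265.42°, 62.74°.
Largest gap = 265.42° ⇒ minimal covering band is its complement: 360° − 265.42° = 94.58°.
Band runs from +133.82° eastward to -131.60°, crossing the antimeridian.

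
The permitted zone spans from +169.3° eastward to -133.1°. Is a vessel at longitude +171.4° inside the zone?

Band width going east from +169.3° to -133.1°: ((-133.1 − 169.3) mod 360) = 57.6°.
Offset of +171.4° east of the west edge: ((171.4 − 169.3) mod 360) = 2.1°.
2.1° ≤ 57.6° ⇒ inside.

Yes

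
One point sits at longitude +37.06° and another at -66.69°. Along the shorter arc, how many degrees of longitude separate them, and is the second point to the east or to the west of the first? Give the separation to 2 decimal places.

Raw difference: -66.69 − 37.06 = -103.75°.
Normalise into (−180°, 180°]: -103.75° stays -103.75°.
Negative ⇒ the second point lies to the west; separation 103.75°.

103.75° west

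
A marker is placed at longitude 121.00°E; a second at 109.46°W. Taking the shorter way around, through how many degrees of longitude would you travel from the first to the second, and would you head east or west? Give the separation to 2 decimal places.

129.54° east

Raw difference: -109.46 − 121.00 = -230.46°.
Normalise into (−180°, 180°]: -230.46° + 360° = 129.54°.
Positive ⇒ the second point lies to the east; separation 129.54°.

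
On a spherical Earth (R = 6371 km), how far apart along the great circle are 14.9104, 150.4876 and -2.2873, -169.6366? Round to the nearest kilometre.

4787 km

Δλ = -169.6366 − 150.4876 = -320.1242°; wrapped into (−180°, 180°]: 39.8758°.
Δφ = -2.2873 − 14.9104 = -17.1977°.
a = sin²(Δφ/2) + cos φ₁ · cos φ₂ · sin²(Δλ/2) = 0.134632.
c = 2·atan2(√a, √(1−a)) = 0.75140 rad → d = 6371·c ≈ 4787.15 km.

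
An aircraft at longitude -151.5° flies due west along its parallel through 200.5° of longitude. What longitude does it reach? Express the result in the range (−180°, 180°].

+8.0°

Start at -151.5°; shift −200.5° → -352.0°.
-352.0° lies outside (−180°, 180°]; add 360° → +8.0°.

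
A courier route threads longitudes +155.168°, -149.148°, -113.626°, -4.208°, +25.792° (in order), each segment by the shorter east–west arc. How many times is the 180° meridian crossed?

1

Leg 1: +155.168° → -149.148°, shortest Δλ = 55.684° (east) — crosses 180°.
Leg 2: -149.148° → -113.626°, shortest Δλ = 35.522° (east) — does not cross 180°.
Leg 3: -113.626° → -4.208°, shortest Δλ = 109.418° (east) — does not cross 180°.
Leg 4: -4.208° → +25.792°, shortest Δλ = 30.0° (east) — does not cross 180°.
Total crossings: 1.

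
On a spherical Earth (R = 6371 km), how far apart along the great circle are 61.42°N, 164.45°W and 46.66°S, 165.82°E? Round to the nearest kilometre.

12310 km

Δλ = 165.82 − -164.45 = 330.27°; wrapped into (−180°, 180°]: -29.73°.
Δφ = -46.66 − 61.42 = -108.08°.
a = sin²(Δφ/2) + cos φ₁ · cos φ₂ · sin²(Δλ/2) = 0.676781.
c = 2·atan2(√a, √(1−a)) = 1.93217 rad → d = 6371·c ≈ 12309.87 km.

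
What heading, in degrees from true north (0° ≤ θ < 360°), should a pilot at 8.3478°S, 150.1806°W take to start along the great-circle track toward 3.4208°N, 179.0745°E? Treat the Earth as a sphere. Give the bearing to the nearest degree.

290°

Δλ = 179.0745 − -150.1806 = 329.2551°; wrapped into (−180°, 180°]: -30.7449°.
θ = atan2( sin Δλ · cos φ₂ , cos φ₁ · sin φ₂ − sin φ₁ · cos φ₂ · cos Δλ )
  = atan2(-0.51031, 0.18359) = -70.213° → normalised to [0°, 360°): 289.787°.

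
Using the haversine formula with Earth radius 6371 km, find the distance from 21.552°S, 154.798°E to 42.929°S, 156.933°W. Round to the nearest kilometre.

Δλ = -156.933 − 154.798 = -311.731°; wrapped into (−180°, 180°]: 48.269°.
Δφ = -42.929 − -21.552 = -21.377°.
a = sin²(Δφ/2) + cos φ₁ · cos φ₂ · sin²(Δλ/2) = 0.148251.
c = 2·atan2(√a, √(1−a)) = 0.79049 rad → d = 6371·c ≈ 5036.21 km.

5036 km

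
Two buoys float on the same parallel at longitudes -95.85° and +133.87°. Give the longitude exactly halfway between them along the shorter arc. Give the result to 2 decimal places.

-160.99°

Signed shortest Δλ from -95.85° to +133.87° is -130.28°.
Midpoint longitude = -95.85° + (-130.28°)/2 = -95.85° − 65.14° = -160.99°.
(The naïve average (-95.85 + +133.87)/2 = 19.01° is on the wrong side of the globe.)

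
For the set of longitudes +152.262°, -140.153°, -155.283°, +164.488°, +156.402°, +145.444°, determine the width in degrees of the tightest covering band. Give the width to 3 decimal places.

74.403°

Sort the longitudes: -155.283°, -140.153°, +145.444°, +152.262°, +156.402°, +164.488°.
Eastward gaps between consecutive values (wrapping around): 15.130°, 285.597°, 6.818°, 4.140°, 8.086°, 40.229°.
Largest gap = 285.597° ⇒ minimal covering band is its complement: 360° − 285.597° = 74.403°.
Band runs from +145.444° eastward to -140.153°, crossing the antimeridian.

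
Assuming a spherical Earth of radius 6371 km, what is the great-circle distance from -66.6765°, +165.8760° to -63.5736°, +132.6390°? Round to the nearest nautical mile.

Δλ = 132.6390 − 165.8760 = -33.2370°.
Δφ = -63.5736 − -66.6765 = 3.1029°.
a = sin²(Δφ/2) + cos φ₁ · cos φ₂ · sin²(Δλ/2) = 0.015146.
c = 2·atan2(√a, √(1−a)) = 0.24676 rad → d = 6371·c ≈ 1572.11 km ≈ 848.87 nmi.

849 nmi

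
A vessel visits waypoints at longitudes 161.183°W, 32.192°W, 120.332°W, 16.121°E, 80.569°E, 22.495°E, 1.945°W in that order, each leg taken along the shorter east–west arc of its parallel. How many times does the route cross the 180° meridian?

Leg 1: -161.183° → -32.192°, shortest Δλ = 128.991° (east) — does not cross 180°.
Leg 2: -32.192° → -120.332°, shortest Δλ = -88.14° (west) — does not cross 180°.
Leg 3: -120.332° → +16.121°, shortest Δλ = 136.453° (east) — does not cross 180°.
Leg 4: +16.121° → +80.569°, shortest Δλ = 64.448° (east) — does not cross 180°.
Leg 5: +80.569° → +22.495°, shortest Δλ = -58.074° (west) — does not cross 180°.
Leg 6: +22.495° → -1.945°, shortest Δλ = -24.44° (west) — does not cross 180°.
Total crossings: 0.

0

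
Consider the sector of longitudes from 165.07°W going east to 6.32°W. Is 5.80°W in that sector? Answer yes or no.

No

Band width going east from -165.07° to -6.32°: ((-6.32 − -165.07) mod 360) = 158.75°.
Offset of -5.80° east of the west edge: ((-5.80 − -165.07) mod 360) = 159.27°.
159.27° > 158.75° ⇒ outside.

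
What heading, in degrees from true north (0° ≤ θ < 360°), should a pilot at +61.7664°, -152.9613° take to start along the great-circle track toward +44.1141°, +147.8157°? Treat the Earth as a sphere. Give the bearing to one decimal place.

270.5°

Δλ = 147.8157 − -152.9613 = 300.7770°; wrapped into (−180°, 180°]: -59.2230°.
θ = atan2( sin Δλ · cos φ₂ , cos φ₁ · sin φ₂ − sin φ₁ · cos φ₂ · cos Δλ )
  = atan2(-0.61684, 0.00563) = -89.477° → normalised to [0°, 360°): 270.523°.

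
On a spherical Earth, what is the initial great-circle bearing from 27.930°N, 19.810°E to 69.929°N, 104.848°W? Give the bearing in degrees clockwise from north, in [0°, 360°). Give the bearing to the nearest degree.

Δλ = -104.848 − 19.810 = -124.658°.
θ = atan2( sin Δλ · cos φ₂ , cos φ₁ · sin φ₂ − sin φ₁ · cos φ₂ · cos Δλ )
  = atan2(-0.28229, 0.92127) = -17.036° → normalised to [0°, 360°): 342.964°.

343°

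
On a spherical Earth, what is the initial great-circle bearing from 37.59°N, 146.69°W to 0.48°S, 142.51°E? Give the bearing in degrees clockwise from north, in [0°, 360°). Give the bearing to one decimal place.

257.6°

Δλ = 142.51 − -146.69 = 289.20°; wrapped into (−180°, 180°]: -70.80°.
θ = atan2( sin Δλ · cos φ₂ , cos φ₁ · sin φ₂ − sin φ₁ · cos φ₂ · cos Δλ )
  = atan2(-0.94434, -0.20724) = -102.378° → normalised to [0°, 360°): 257.622°.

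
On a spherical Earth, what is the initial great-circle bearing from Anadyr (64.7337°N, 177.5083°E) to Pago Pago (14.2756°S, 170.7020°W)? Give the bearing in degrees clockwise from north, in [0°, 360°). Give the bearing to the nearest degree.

Δλ = -170.7020 − 177.5083 = -348.2103°; wrapped into (−180°, 180°]: 11.7897°.
θ = atan2( sin Δλ · cos φ₂ , cos φ₁ · sin φ₂ − sin φ₁ · cos φ₂ · cos Δλ )
  = atan2(0.19801, -0.96317) = 168.383° → normalised to [0°, 360°): 168.383°.

168°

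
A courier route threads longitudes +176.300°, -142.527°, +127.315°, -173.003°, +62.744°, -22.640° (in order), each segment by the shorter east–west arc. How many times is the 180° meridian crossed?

4

Leg 1: +176.300° → -142.527°, shortest Δλ = 41.173° (east) — crosses 180°.
Leg 2: -142.527° → +127.315°, shortest Δλ = -90.158° (west) — crosses 180°.
Leg 3: +127.315° → -173.003°, shortest Δλ = 59.682° (east) — crosses 180°.
Leg 4: -173.003° → +62.744°, shortest Δλ = -124.253° (west) — crosses 180°.
Leg 5: +62.744° → -22.640°, shortest Δλ = -85.384° (west) — does not cross 180°.
Total crossings: 4.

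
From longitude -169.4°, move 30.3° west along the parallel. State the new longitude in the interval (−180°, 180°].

Start at -169.4°; shift −30.3° → -199.7°.
-199.7° lies outside (−180°, 180°]; add 360° → +160.3°.

+160.3°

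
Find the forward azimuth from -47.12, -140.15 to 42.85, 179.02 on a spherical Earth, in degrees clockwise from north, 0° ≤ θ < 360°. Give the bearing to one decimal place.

Δλ = 179.02 − -140.15 = 319.17°; wrapped into (−180°, 180°]: -40.83°.
θ = atan2( sin Δλ · cos φ₂ , cos φ₁ · sin φ₂ − sin φ₁ · cos φ₂ · cos Δλ )
  = atan2(-0.47934, 0.86927) = -28.874° → normalised to [0°, 360°): 331.126°.

331.1°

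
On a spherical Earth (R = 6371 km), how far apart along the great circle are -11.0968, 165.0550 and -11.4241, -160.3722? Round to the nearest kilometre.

3768 km

Δλ = -160.3722 − 165.0550 = -325.4272°; wrapped into (−180°, 180°]: 34.5728°.
Δφ = -11.4241 − -11.0968 = -0.3273°.
a = sin²(Δφ/2) + cos φ₁ · cos φ₂ · sin²(Δλ/2) = 0.084938.
c = 2·atan2(√a, √(1−a)) = 0.59147 rad → d = 6371·c ≈ 3768.23 km.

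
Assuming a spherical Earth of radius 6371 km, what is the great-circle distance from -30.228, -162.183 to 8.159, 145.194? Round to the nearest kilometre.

7050 km

Δλ = 145.194 − -162.183 = 307.377°; wrapped into (−180°, 180°]: -52.623°.
Δφ = 8.159 − -30.228 = 38.387°.
a = sin²(Δφ/2) + cos φ₁ · cos φ₂ · sin²(Δλ/2) = 0.276122.
c = 2·atan2(√a, √(1−a)) = 1.10654 rad → d = 6371·c ≈ 7049.78 km.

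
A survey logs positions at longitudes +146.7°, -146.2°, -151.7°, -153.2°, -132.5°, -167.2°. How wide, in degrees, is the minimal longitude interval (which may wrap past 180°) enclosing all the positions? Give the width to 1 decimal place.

Sort the longitudes: -167.2°, -153.2°, -151.7°, -146.2°, -132.5°, +146.7°.
Eastward gaps between consecutive values (wrapping around): 14.0°, 1.5°, 5.5°, 13.7°, 279.2°, 46.1°.
Largest gap = 279.2° ⇒ minimal covering band is its complement: 360° − 279.2° = 80.8°.
Band runs from +146.7° eastward to -132.5°, crossing the antimeridian.

80.8°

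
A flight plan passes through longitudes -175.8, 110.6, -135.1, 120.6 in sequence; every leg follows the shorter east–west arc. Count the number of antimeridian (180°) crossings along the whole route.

Leg 1: -175.8° → +110.6°, shortest Δλ = -73.6° (west) — crosses 180°.
Leg 2: +110.6° → -135.1°, shortest Δλ = 114.3° (east) — crosses 180°.
Leg 3: -135.1° → +120.6°, shortest Δλ = -104.3° (west) — crosses 180°.
Total crossings: 3.

3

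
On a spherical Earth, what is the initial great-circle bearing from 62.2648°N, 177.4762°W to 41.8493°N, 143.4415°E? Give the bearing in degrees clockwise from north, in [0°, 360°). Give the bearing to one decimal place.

246.8°

Δλ = 143.4415 − -177.4762 = 320.9177°; wrapped into (−180°, 180°]: -39.0823°.
θ = atan2( sin Δλ · cos φ₂ , cos φ₁ · sin φ₂ − sin φ₁ · cos φ₂ · cos Δλ )
  = atan2(-0.46961, -0.20130) = -113.202° → normalised to [0°, 360°): 246.798°.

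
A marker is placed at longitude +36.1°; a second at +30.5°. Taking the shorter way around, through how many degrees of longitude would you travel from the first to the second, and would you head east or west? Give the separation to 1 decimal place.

5.6° west

Raw difference: 30.5 − 36.1 = -5.6°.
Normalise into (−180°, 180°]: -5.6° stays -5.6°.
Negative ⇒ the second point lies to the west; separation 5.6°.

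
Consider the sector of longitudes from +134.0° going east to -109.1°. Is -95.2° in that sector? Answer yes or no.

Band width going east from +134.0° to -109.1°: ((-109.1 − 134.0) mod 360) = 116.9°.
Offset of -95.2° east of the west edge: ((-95.2 − 134.0) mod 360) = 130.8°.
130.8° > 116.9° ⇒ outside.

No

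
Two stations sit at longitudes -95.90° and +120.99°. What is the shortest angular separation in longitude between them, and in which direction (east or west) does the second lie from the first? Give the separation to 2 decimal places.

143.11° west

Raw difference: 120.99 − -95.90 = 216.89°.
Normalise into (−180°, 180°]: 216.89° − 360° = -143.11°.
Negative ⇒ the second point lies to the west; separation 143.11°.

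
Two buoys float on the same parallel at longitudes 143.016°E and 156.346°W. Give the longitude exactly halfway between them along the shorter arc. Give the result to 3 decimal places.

Signed shortest Δλ from +143.016° to -156.346° is +60.638°.
Midpoint longitude = +143.016° + (+60.638°)/2 = +143.016° + 30.319° = +173.335°.
(The naïve average (+143.016 + -156.346)/2 = -6.665° is on the wrong side of the globe.)

173.335°E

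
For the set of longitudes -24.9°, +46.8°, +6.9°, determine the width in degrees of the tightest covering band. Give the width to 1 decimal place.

Sort the longitudes: -24.9°, +6.9°, +46.8°.
Eastward gaps between consecutive values (wrapping around): 31.8°, 39.9°, 288.3°.
Largest gap = 288.3° ⇒ minimal covering band is its complement: 360° − 288.3° = 71.7°.
Band runs from -24.9° eastward to +46.8°.

71.7°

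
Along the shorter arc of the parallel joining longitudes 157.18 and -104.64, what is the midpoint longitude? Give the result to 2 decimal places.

-153.73°

Signed shortest Δλ from +157.18° to -104.64° is +98.18°.
Midpoint longitude = +157.18° + (+98.18°)/2 = +157.18° + 49.09° = +206.27°.
Normalise into (−180°, 180°]: -153.73°.
(The naïve average (+157.18 + -104.64)/2 = 26.27° is on the wrong side of the globe.)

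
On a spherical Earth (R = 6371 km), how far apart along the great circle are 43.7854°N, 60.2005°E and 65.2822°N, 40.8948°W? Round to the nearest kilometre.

6140 km

Δλ = -40.8948 − 60.2005 = -101.0953°.
Δφ = 65.2822 − 43.7854 = 21.4968°.
a = sin²(Δφ/2) + cos φ₁ · cos φ₂ · sin²(Δλ/2) = 0.214766.
c = 2·atan2(√a, √(1−a)) = 0.96372 rad → d = 6371·c ≈ 6139.87 km.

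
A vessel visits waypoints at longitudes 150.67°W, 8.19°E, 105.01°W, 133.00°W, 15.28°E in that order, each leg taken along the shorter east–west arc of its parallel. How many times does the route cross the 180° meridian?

Leg 1: -150.67° → +8.19°, shortest Δλ = 158.86° (east) — does not cross 180°.
Leg 2: +8.19° → -105.01°, shortest Δλ = -113.2° (west) — does not cross 180°.
Leg 3: -105.01° → -133.00°, shortest Δλ = -27.99° (west) — does not cross 180°.
Leg 4: -133.00° → +15.28°, shortest Δλ = 148.28° (east) — does not cross 180°.
Total crossings: 0.

0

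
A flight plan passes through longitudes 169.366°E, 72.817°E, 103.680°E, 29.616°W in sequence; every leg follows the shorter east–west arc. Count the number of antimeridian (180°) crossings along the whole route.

Leg 1: +169.366° → +72.817°, shortest Δλ = -96.549° (west) — does not cross 180°.
Leg 2: +72.817° → +103.680°, shortest Δλ = 30.863° (east) — does not cross 180°.
Leg 3: +103.680° → -29.616°, shortest Δλ = -133.296° (west) — does not cross 180°.
Total crossings: 0.

0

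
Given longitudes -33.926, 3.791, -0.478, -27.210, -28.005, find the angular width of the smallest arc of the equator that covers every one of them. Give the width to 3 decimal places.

37.717°

Sort the longitudes: -33.926°, -28.005°, -27.210°, -0.478°, +3.791°.
Eastward gaps between consecutive values (wrapping around): 5.921°, 0.795°, 26.732°, 4.269°, 322.283°.
Largest gap = 322.283° ⇒ minimal covering band is its complement: 360° − 322.283° = 37.717°.
Band runs from -33.926° eastward to +3.791°.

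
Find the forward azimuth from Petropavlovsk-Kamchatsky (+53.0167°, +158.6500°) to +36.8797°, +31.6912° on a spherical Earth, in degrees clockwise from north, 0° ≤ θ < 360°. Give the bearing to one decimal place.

Δλ = 31.6912 − 158.6500 = -126.9588°.
θ = atan2( sin Δλ · cos φ₂ , cos φ₁ · sin φ₂ − sin φ₁ · cos φ₂ · cos Δλ )
  = atan2(-0.63917, 0.74520) = -40.620° → normalised to [0°, 360°): 319.380°.

319.4°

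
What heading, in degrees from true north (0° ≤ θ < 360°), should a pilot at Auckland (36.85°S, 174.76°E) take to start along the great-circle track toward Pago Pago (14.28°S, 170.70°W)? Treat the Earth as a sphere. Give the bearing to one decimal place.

Δλ = -170.70 − 174.76 = -345.46°; wrapped into (−180°, 180°]: 14.54°.
θ = atan2( sin Δλ · cos φ₂ , cos φ₁ · sin φ₂ − sin φ₁ · cos φ₂ · cos Δλ )
  = atan2(0.24330, 0.36520) = 33.672° → normalised to [0°, 360°): 33.672°.

33.7°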